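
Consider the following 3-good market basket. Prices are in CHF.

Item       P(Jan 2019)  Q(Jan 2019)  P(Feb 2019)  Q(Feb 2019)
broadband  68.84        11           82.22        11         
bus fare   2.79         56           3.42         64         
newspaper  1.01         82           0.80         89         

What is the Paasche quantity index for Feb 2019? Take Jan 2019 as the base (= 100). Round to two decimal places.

Paasche quantity index uses current-period prices as weights.
ΣP(Feb 2019)·Q(Feb 2019) = 82.22×11 + 3.42×64 + 0.80×89 = 904.42 + 218.88 + 71.2 = 1194.5
ΣP(Feb 2019)·Q(Jan 2019) = 82.22×11 + 3.42×56 + 0.80×82 = 904.42 + 191.52 + 65.6 = 1161.54
Index = 1194.5 / 1161.54 × 100 = 102.8376

102.84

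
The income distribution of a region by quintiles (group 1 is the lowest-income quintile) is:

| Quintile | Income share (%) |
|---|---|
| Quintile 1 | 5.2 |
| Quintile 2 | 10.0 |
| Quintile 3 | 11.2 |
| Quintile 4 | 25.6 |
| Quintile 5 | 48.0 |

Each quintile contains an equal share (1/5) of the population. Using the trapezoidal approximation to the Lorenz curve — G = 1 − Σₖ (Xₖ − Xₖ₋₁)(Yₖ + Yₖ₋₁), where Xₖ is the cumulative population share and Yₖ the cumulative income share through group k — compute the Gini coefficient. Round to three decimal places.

Cumulative income shares Yₖ: 0.0520, 0.1520, 0.2640, 0.5200, 1.0000
Σ (Xₖ−Xₖ₋₁)(Yₖ+Yₖ₋₁) = (1/5)(0.0520+0.0000) + (1/5)(0.1520+0.0520) + (1/5)(0.2640+0.1520) + (1/5)(0.5200+0.2640) + (1/5)(1.0000+0.5200)
  = 0.0104 + 0.0408 + 0.0832 + 0.1568 + 0.3040 = 0.5952
G = 1 − 0.5952 = 0.4048

0.405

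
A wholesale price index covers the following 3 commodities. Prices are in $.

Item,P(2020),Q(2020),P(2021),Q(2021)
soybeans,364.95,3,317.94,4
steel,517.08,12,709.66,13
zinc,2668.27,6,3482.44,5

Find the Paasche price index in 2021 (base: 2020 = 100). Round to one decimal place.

Paasche price index uses current-period quantities as weights.
ΣP(2021)·Q(2021) = 317.94×4 + 709.66×13 + 3482.44×5 = 1271.76 + 9225.58 + 17412.2 = 27909.54
ΣP(2020)·Q(2021) = 364.95×4 + 517.08×13 + 2668.27×5 = 1459.8 + 6722.04 + 13341.35 = 21523.19
Index = 27909.54 / 21523.19 × 100 = 129.6719

129.7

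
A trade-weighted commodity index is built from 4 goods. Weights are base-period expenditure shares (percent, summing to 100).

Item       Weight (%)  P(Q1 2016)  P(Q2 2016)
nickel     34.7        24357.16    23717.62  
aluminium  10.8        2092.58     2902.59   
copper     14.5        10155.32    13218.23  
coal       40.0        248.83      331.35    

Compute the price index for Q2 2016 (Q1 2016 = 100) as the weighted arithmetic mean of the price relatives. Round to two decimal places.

120.91

nickel: 34.7 × (23717.62/24357.16) = 34.7 × 0.973743 = 33.7889
aluminium: 10.8 × (2902.59/2092.58) = 10.8 × 1.387087 = 14.9805
copper: 14.5 × (13218.23/10155.32) = 14.5 × 1.301606 = 18.8733
coal: 40.0 × (331.35/248.83) = 40.0 × 1.331632 = 53.2653
Index = Σ wᵢ·(p₁ᵢ/p₀ᵢ) = 33.7889 + 14.9805 + 18.8733 + 53.2653 = 120.9080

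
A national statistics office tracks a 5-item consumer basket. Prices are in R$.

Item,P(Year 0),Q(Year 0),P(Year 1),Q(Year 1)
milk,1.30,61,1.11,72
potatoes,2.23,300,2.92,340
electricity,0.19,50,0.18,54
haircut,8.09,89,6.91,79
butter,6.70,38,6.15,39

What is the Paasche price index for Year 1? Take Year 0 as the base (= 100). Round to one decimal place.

Paasche price index uses current-period quantities as weights.
ΣP(Year 1)·Q(Year 1) = 1.11×72 + 2.92×340 + 0.18×54 + 6.91×79 + 6.15×39 = 79.92 + 992.8 + 9.72 + 545.89 + 239.85 = 1868.18
ΣP(Year 0)·Q(Year 1) = 1.30×72 + 2.23×340 + 0.19×54 + 8.09×79 + 6.70×39 = 93.6 + 758.2 + 10.26 + 639.11 + 261.3 = 1762.47
Index = 1868.18 / 1762.47 × 100 = 105.9978

106.0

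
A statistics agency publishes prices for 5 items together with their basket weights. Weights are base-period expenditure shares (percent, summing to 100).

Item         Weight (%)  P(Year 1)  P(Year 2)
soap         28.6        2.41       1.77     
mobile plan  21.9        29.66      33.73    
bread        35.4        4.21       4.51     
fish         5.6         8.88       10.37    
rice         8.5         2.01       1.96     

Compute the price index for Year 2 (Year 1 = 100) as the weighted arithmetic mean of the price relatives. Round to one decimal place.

soap: 28.6 × (1.77/2.41) = 28.6 × 0.734440 = 21.0050
mobile plan: 21.9 × (33.73/29.66) = 21.9 × 1.137222 = 24.9052
bread: 35.4 × (4.51/4.21) = 35.4 × 1.071259 = 37.9226
fish: 5.6 × (10.37/8.88) = 5.6 × 1.167793 = 6.5396
rice: 8.5 × (1.96/2.01) = 8.5 × 0.975124 = 8.2886
Index = Σ wᵢ·(p₁ᵢ/p₀ᵢ) = 21.0050 + 24.9052 + 37.9226 + 6.5396 + 8.2886 = 98.6609

98.7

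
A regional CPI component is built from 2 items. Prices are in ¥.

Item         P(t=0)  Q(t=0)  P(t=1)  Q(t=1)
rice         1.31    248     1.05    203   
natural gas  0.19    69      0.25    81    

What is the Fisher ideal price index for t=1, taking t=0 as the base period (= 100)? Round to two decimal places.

82.56

Laspeyres component (base-period weights):
ΣP(t=1)Q(t=0) = 1.05×248 + 0.25×69 = 260.4 + 17.25 = 277.65
ΣP(t=0)Q(t=0) = 1.31×248 + 0.19×69 = 324.88 + 13.11 = 337.99
L = 277.65 / 337.99 × 100 = 82.1474
Paasche component (current-period weights):
ΣP(t=1)Q(t=1) = 1.05×203 + 0.25×81 = 213.15 + 20.25 = 233.4
ΣP(t=0)Q(t=1) = 1.31×203 + 0.19×81 = 265.93 + 15.39 = 281.32
P = 233.4 / 281.32 × 100 = 82.9660
Fisher = √(L × P) = √(82.1474 × 82.9660) = 82.5557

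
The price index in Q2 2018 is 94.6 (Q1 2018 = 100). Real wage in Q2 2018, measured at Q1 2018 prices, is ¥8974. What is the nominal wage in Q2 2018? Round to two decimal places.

8489.40

Nominal = Real × (Index/100) = 8974 × (94.6/100)
        = 8974 × 0.946 = 8489.4040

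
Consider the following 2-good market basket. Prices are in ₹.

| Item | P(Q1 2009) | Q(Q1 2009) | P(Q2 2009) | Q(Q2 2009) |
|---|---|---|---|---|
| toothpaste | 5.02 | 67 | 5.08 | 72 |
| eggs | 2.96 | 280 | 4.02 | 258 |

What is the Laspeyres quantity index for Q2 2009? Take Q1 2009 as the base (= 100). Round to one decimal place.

96.6

Laspeyres quantity index uses base-period prices as weights.
ΣP(Q1 2009)·Q(Q2 2009) = 5.02×72 + 2.96×258 = 361.44 + 763.68 = 1125.12
ΣP(Q1 2009)·Q(Q1 2009) = 5.02×67 + 2.96×280 = 336.34 + 828.8 = 1165.14
Index = 1125.12 / 1165.14 × 100 = 96.5652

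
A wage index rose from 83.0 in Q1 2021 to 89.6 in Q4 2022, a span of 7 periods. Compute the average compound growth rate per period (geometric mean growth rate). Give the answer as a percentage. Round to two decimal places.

1.10%

Growth factor = (89.6/83.0)^(1/7) = (1.079518)^(1/7) = 1.010991
Growth rate = 1.010991 − 1 = 0.010991 = 1.0991%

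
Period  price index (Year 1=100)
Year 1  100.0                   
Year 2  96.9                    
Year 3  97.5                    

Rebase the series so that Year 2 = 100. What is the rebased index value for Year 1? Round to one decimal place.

103.2

Rebased(Year 1) = 100.0 / 96.9 × 100 = 103.1992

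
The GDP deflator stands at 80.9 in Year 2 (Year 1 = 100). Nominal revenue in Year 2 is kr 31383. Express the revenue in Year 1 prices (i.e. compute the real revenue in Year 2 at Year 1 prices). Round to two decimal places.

38792.34

Real = Nominal ÷ (Index/100) = 31383 ÷ (80.9/100)
     = 31383 ÷ 0.809 = 38792.3362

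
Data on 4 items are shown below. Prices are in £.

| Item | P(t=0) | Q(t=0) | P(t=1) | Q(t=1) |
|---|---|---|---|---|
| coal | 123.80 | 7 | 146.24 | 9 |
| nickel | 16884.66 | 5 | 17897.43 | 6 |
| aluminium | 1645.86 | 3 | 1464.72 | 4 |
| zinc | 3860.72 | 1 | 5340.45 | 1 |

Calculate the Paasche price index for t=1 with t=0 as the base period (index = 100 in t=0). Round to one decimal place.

106.2

Paasche price index uses current-period quantities as weights.
ΣP(t=1)·Q(t=1) = 146.24×9 + 17897.43×6 + 1464.72×4 + 5340.45×1 = 1316.16 + 107384.58 + 5858.88 + 5340.45 = 119900.07
ΣP(t=0)·Q(t=1) = 123.80×9 + 16884.66×6 + 1645.86×4 + 3860.72×1 = 1114.2 + 101307.96 + 6583.44 + 3860.72 = 112866.32
Index = 119900.07 / 112866.32 × 100 = 106.2319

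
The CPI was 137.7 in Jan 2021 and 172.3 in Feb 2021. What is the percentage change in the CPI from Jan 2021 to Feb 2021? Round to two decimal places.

Change = (172.3 − 137.7) / 137.7 × 100
       = 34.6 / 137.7 × 100 = 25.1271%

25.13%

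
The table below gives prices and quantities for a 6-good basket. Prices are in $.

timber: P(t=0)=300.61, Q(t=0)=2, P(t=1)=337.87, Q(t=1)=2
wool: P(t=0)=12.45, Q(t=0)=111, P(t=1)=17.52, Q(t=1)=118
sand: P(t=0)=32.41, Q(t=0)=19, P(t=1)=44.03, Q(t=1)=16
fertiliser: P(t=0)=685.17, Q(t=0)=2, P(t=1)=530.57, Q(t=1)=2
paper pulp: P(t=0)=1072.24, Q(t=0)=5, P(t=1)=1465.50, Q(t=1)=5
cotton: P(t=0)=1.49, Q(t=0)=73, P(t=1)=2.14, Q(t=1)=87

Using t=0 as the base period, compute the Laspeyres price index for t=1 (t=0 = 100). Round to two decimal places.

127.15

Laspeyres price index uses base-period quantities as weights.
ΣP(t=1)·Q(t=0) = 337.87×2 + 17.52×111 + 44.03×19 + 530.57×2 + 1465.50×5 + 2.14×73 = 675.74 + 1944.72 + 836.57 + 1061.14 + 7327.5 + 156.22 = 12001.89
ΣP(t=0)·Q(t=0) = 300.61×2 + 12.45×111 + 32.41×19 + 685.17×2 + 1072.24×5 + 1.49×73 = 601.22 + 1381.95 + 615.79 + 1370.34 + 5361.2 + 108.77 = 9439.27
Index = 12001.89 / 9439.27 × 100 = 127.1485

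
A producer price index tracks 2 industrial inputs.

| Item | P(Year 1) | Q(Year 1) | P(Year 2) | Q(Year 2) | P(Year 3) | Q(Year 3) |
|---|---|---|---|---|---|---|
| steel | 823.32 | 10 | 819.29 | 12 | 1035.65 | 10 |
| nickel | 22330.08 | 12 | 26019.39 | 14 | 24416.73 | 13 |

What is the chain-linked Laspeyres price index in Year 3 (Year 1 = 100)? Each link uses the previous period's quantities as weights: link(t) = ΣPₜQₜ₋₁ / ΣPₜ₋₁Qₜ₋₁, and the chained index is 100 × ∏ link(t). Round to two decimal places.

Link Year 1→Year 2:
ΣP(Year 2)Q(Year 1) = 819.29×10 + 26019.39×12 = 8192.9 + 312232.68 = 320425.58
ΣP(Year 1)Q(Year 1) = 823.32×10 + 22330.08×12 = 8233.2 + 267960.96 = 276194.16
link = 320425.58/276194.16 = 1.160146
Link Year 2→Year 3:
ΣP(Year 3)Q(Year 2) = 1035.65×12 + 24416.73×14 = 12427.8 + 341834.22 = 354262.02
ΣP(Year 2)Q(Year 2) = 819.29×12 + 26019.39×14 = 9831.48 + 364271.46 = 374102.94
link = 354262.02/374102.94 = 0.946964
Chained index = 100 × 1.160146 × 0.946964 = 109.8617

109.86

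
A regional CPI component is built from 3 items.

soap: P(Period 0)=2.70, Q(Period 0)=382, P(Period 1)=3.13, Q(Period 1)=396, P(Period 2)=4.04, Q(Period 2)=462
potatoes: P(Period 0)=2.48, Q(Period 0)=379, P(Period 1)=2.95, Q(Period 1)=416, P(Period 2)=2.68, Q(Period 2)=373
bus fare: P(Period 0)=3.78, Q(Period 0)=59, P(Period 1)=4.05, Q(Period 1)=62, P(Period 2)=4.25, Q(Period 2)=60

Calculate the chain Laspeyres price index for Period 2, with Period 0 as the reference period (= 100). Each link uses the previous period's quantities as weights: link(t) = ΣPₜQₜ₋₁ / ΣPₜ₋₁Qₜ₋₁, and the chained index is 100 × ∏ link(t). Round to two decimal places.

127.48

Link Period 0→Period 1:
ΣP(Period 1)Q(Period 0) = 3.13×382 + 2.95×379 + 4.05×59 = 1195.66 + 1118.05 + 238.95 = 2552.66
ΣP(Period 0)Q(Period 0) = 2.70×382 + 2.48×379 + 3.78×59 = 1031.4 + 939.92 + 223.02 = 2194.34
link = 2552.66/2194.34 = 1.163293
Link Period 1→Period 2:
ΣP(Period 2)Q(Period 1) = 4.04×396 + 2.68×416 + 4.25×62 = 1599.84 + 1114.88 + 263.5 = 2978.22
ΣP(Period 1)Q(Period 1) = 3.13×396 + 2.95×416 + 4.05×62 = 1239.48 + 1227.2 + 251.1 = 2717.78
link = 2978.22/2717.78 = 1.095828
Chained index = 100 × 1.163293 × 1.095828 = 127.4769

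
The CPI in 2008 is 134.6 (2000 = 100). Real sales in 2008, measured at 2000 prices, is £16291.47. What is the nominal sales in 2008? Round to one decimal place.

Nominal = Real × (Index/100) = 16291.47 × (134.6/100)
        = 16291.47 × 1.346 = 21928.3186

21928.3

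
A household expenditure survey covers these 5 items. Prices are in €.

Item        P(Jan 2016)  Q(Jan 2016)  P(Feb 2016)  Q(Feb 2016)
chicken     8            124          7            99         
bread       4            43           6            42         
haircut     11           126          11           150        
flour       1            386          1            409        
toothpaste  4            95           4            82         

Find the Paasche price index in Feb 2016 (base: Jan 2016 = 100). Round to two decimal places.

Paasche price index uses current-period quantities as weights.
ΣP(Feb 2016)·Q(Feb 2016) = 7×99 + 6×42 + 11×150 + 1×409 + 4×82 = 693 + 252 + 1650 + 409 + 328 = 3332
ΣP(Jan 2016)·Q(Feb 2016) = 8×99 + 4×42 + 11×150 + 1×409 + 4×82 = 792 + 168 + 1650 + 409 + 328 = 3347
Index = 3332 / 3347 × 100 = 99.5518

99.55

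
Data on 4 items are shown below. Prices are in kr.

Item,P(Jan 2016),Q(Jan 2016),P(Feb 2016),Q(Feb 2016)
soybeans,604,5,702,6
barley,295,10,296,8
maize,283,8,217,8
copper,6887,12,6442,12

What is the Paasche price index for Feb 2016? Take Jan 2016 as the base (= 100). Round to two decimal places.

94.20

Paasche price index uses current-period quantities as weights.
ΣP(Feb 2016)·Q(Feb 2016) = 702×6 + 296×8 + 217×8 + 6442×12 = 4212 + 2368 + 1736 + 77304 = 85620
ΣP(Jan 2016)·Q(Feb 2016) = 604×6 + 295×8 + 283×8 + 6887×12 = 3624 + 2360 + 2264 + 82644 = 90892
Index = 85620 / 90892 × 100 = 94.1997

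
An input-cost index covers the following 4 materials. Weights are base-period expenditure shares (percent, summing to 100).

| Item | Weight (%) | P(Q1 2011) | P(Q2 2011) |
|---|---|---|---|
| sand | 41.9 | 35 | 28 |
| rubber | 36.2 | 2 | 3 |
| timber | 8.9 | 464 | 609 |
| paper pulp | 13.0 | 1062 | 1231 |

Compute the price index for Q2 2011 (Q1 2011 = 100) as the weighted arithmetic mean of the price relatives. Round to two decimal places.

sand: 41.9 × (28/35) = 41.9 × 0.800000 = 33.5200
rubber: 36.2 × (3/2) = 36.2 × 1.500000 = 54.3000
timber: 8.9 × (609/464) = 8.9 × 1.312500 = 11.6813
paper pulp: 13.0 × (1231/1062) = 13.0 × 1.159134 = 15.0687
Index = Σ wᵢ·(p₁ᵢ/p₀ᵢ) = 33.5200 + 54.3000 + 11.6813 + 15.0687 = 114.5700

114.57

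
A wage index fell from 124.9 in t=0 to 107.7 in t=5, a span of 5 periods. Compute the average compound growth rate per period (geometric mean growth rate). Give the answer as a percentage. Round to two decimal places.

-2.92%

Growth factor = (107.7/124.9)^(1/5) = (0.862290)^(1/5) = 0.970802
Growth rate = 0.970802 − 1 = -0.029198 = -2.9198%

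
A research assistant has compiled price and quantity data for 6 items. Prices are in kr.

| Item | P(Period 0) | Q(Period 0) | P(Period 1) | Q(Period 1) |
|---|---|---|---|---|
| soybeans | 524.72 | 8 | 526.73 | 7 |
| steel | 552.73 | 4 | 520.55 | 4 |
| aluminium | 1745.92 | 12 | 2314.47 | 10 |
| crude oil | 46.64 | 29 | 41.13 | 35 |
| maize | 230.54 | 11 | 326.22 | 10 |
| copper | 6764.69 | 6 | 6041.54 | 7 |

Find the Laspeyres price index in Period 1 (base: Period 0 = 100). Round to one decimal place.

Laspeyres price index uses base-period quantities as weights.
ΣP(Period 1)·Q(Period 0) = 526.73×8 + 520.55×4 + 2314.47×12 + 41.13×29 + 326.22×11 + 6041.54×6 = 4213.84 + 2082.2 + 27773.64 + 1192.77 + 3588.42 + 36249.24 = 75100.11
ΣP(Period 0)·Q(Period 0) = 524.72×8 + 552.73×4 + 1745.92×12 + 46.64×29 + 230.54×11 + 6764.69×6 = 4197.76 + 2210.92 + 20951.04 + 1352.56 + 2535.94 + 40588.14 = 71836.36
Index = 75100.11 / 71836.36 × 100 = 104.5433

104.5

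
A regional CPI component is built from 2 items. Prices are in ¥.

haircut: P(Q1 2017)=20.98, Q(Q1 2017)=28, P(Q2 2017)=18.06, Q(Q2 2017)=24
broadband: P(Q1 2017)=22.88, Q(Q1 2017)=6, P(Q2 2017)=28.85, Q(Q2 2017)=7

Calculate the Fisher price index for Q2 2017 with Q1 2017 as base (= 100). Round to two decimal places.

94.69

Laspeyres component (base-period weights):
ΣP(Q2 2017)Q(Q1 2017) = 18.06×28 + 28.85×6 = 505.68 + 173.1 = 678.78
ΣP(Q1 2017)Q(Q1 2017) = 20.98×28 + 22.88×6 = 587.44 + 137.28 = 724.72
L = 678.78 / 724.72 × 100 = 93.6610
Paasche component (current-period weights):
ΣP(Q2 2017)Q(Q2 2017) = 18.06×24 + 28.85×7 = 433.44 + 201.95 = 635.39
ΣP(Q1 2017)Q(Q2 2017) = 20.98×24 + 22.88×7 = 503.52 + 160.16 = 663.68
P = 635.39 / 663.68 × 100 = 95.7374
Fisher = √(L × P) = √(93.6610 × 95.7374) = 94.6935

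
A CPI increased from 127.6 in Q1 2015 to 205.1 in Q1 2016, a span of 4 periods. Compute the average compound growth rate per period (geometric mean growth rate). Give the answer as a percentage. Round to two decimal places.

12.60%

Growth factor = (205.1/127.6)^(1/4) = (1.607367)^(1/4) = 1.125975
Growth rate = 1.125975 − 1 = 0.125975 = 12.5975%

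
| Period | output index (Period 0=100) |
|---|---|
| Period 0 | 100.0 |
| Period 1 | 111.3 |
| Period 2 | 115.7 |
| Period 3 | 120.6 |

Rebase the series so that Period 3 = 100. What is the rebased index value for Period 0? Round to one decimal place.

82.9

Rebased(Period 0) = 100.0 / 120.6 × 100 = 82.9187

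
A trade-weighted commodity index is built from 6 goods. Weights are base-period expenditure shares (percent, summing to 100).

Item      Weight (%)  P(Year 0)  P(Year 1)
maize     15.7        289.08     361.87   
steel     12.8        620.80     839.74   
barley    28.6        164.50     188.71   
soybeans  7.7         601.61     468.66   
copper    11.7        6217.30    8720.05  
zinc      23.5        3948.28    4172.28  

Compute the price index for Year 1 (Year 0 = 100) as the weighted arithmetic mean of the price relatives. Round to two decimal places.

117.02

maize: 15.7 × (361.87/289.08) = 15.7 × 1.251799 = 19.6532
steel: 12.8 × (839.74/620.80) = 12.8 × 1.352674 = 17.3142
barley: 28.6 × (188.71/164.50) = 28.6 × 1.147173 = 32.8092
soybeans: 7.7 × (468.66/601.61) = 7.7 × 0.779010 = 5.9984
copper: 11.7 × (8720.05/6217.30) = 11.7 × 1.402546 = 16.4098
zinc: 23.5 × (4172.28/3948.28) = 23.5 × 1.056734 = 24.8332
Index = Σ wᵢ·(p₁ᵢ/p₀ᵢ) = 19.6532 + 17.3142 + 32.8092 + 5.9984 + 16.4098 + 24.8332 = 117.0180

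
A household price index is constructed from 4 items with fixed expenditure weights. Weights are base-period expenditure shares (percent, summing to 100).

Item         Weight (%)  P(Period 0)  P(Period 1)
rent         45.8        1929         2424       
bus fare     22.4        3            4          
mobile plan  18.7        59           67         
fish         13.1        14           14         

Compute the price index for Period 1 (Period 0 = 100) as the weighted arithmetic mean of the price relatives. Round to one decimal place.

121.8

rent: 45.8 × (2424/1929) = 45.8 × 1.256610 = 57.5527
bus fare: 22.4 × (4/3) = 22.4 × 1.333333 = 29.8667
mobile plan: 18.7 × (67/59) = 18.7 × 1.135593 = 21.2356
fish: 13.1 × (14/14) = 13.1 × 1.000000 = 13.1000
Index = Σ wᵢ·(p₁ᵢ/p₀ᵢ) = 57.5527 + 29.8667 + 21.2356 + 13.1000 = 121.7550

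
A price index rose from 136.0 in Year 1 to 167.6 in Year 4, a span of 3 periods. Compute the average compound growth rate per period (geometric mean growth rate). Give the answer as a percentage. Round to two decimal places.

7.21%

Growth factor = (167.6/136.0)^(1/3) = (1.232353)^(1/3) = 1.072124
Growth rate = 1.072124 − 1 = 0.072124 = 7.2124%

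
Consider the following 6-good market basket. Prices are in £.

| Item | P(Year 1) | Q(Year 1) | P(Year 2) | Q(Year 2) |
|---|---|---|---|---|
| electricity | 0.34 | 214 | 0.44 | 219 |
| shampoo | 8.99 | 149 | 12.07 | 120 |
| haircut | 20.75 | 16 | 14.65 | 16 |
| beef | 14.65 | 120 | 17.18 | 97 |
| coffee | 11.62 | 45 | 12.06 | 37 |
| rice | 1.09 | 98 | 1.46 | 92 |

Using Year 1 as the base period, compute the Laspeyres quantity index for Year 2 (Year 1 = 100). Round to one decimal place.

83.2

Laspeyres quantity index uses base-period prices as weights.
ΣP(Year 1)·Q(Year 2) = 0.34×219 + 8.99×120 + 20.75×16 + 14.65×97 + 11.62×37 + 1.09×92 = 74.46 + 1078.8 + 332 + 1421.05 + 429.94 + 100.28 = 3436.53
ΣP(Year 1)·Q(Year 1) = 0.34×214 + 8.99×149 + 20.75×16 + 14.65×120 + 11.62×45 + 1.09×98 = 72.76 + 1339.51 + 332 + 1758 + 522.9 + 106.82 = 4131.99
Index = 3436.53 / 4131.99 × 100 = 83.1689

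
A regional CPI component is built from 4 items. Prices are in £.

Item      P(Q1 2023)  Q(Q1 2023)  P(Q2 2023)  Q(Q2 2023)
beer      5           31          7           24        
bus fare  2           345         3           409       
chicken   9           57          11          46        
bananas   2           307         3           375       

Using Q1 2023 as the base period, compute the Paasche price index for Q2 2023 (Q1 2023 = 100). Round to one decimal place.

Paasche price index uses current-period quantities as weights.
ΣP(Q2 2023)·Q(Q2 2023) = 7×24 + 3×409 + 11×46 + 3×375 = 168 + 1227 + 506 + 1125 = 3026
ΣP(Q1 2023)·Q(Q2 2023) = 5×24 + 2×409 + 9×46 + 2×375 = 120 + 818 + 414 + 750 = 2102
Index = 3026 / 2102 × 100 = 143.9581

144.0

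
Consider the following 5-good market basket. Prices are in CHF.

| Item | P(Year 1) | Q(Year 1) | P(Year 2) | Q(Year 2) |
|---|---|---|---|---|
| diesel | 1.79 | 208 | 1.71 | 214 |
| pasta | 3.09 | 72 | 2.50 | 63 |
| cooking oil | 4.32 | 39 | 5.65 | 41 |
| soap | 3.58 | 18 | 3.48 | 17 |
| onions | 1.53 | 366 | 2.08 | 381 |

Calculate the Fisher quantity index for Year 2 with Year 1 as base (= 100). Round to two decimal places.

Laspeyres component (base-period weights):
ΣP(Year 1)Q(Year 2) = 1.79×214 + 3.09×63 + 4.32×41 + 3.58×17 + 1.53×381 = 383.06 + 194.67 + 177.12 + 60.86 + 582.93 = 1398.64
ΣP(Year 1)Q(Year 1) = 1.79×208 + 3.09×72 + 4.32×39 + 3.58×18 + 1.53×366 = 372.32 + 222.48 + 168.48 + 64.44 + 559.98 = 1387.7
L = 1398.64 / 1387.7 × 100 = 100.7884
Paasche component (current-period weights):
ΣP(Year 2)Q(Year 2) = 1.71×214 + 2.50×63 + 5.65×41 + 3.48×17 + 2.08×381 = 365.94 + 157.5 + 231.65 + 59.16 + 792.48 = 1606.73
ΣP(Year 2)Q(Year 1) = 1.71×208 + 2.50×72 + 5.65×39 + 3.48×18 + 2.08×366 = 355.68 + 180 + 220.35 + 62.64 + 761.28 = 1579.95
P = 1606.73 / 1579.95 × 100 = 101.6950
Fisher = √(L × P) = √(100.7884 × 101.6950) = 101.2407

101.24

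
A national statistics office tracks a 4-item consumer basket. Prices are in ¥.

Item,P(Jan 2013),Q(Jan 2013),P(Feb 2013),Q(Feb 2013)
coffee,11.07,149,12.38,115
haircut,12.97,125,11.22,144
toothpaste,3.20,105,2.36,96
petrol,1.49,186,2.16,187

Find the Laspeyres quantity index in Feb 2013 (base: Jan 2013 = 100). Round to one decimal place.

96.0

Laspeyres quantity index uses base-period prices as weights.
ΣP(Jan 2013)·Q(Feb 2013) = 11.07×115 + 12.97×144 + 3.20×96 + 1.49×187 = 1273.05 + 1867.68 + 307.2 + 278.63 = 3726.56
ΣP(Jan 2013)·Q(Jan 2013) = 11.07×149 + 12.97×125 + 3.20×105 + 1.49×186 = 1649.43 + 1621.25 + 336 + 277.14 = 3883.82
Index = 3726.56 / 3883.82 × 100 = 95.9509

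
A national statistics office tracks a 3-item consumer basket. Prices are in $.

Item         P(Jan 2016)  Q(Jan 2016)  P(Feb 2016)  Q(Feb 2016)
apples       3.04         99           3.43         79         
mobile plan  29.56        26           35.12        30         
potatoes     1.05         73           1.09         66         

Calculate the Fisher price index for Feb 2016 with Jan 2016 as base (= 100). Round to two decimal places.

Laspeyres component (base-period weights):
ΣP(Feb 2016)Q(Jan 2016) = 3.43×99 + 35.12×26 + 1.09×73 = 339.57 + 913.12 + 79.57 = 1332.26
ΣP(Jan 2016)Q(Jan 2016) = 3.04×99 + 29.56×26 + 1.05×73 = 300.96 + 768.56 + 76.65 = 1146.17
L = 1332.26 / 1146.17 × 100 = 116.2358
Paasche component (current-period weights):
ΣP(Feb 2016)Q(Feb 2016) = 3.43×79 + 35.12×30 + 1.09×66 = 270.97 + 1053.6 + 71.94 = 1396.51
ΣP(Jan 2016)Q(Feb 2016) = 3.04×79 + 29.56×30 + 1.05×66 = 240.16 + 886.8 + 69.3 = 1196.26
P = 1396.51 / 1196.26 × 100 = 116.7397
Fisher = √(L × P) = √(116.2358 × 116.7397) = 116.4875

116.49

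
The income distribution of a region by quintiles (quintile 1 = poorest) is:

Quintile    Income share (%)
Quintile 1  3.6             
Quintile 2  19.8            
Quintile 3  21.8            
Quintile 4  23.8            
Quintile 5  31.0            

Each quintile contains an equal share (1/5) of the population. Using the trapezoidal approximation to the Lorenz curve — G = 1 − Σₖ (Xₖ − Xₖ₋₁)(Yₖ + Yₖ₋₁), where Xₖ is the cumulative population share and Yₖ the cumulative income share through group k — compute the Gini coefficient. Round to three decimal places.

0.235

Cumulative income shares Yₖ: 0.0360, 0.2340, 0.4520, 0.6900, 1.0000
Σ (Xₖ−Xₖ₋₁)(Yₖ+Yₖ₋₁) = (1/5)(0.0360+0.0000) + (1/5)(0.2340+0.0360) + (1/5)(0.4520+0.2340) + (1/5)(0.6900+0.4520) + (1/5)(1.0000+0.6900)
  = 0.0072 + 0.0540 + 0.1372 + 0.2284 + 0.3380 = 0.7648
G = 1 − 0.7648 = 0.2352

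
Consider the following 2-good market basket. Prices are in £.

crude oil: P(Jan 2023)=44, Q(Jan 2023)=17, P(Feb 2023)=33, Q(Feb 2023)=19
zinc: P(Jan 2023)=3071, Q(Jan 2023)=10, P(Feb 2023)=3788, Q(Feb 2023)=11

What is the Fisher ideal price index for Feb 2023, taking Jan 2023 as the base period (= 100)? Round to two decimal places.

122.19

Laspeyres component (base-period weights):
ΣP(Feb 2023)Q(Jan 2023) = 33×17 + 3788×10 = 561 + 37880 = 38441
ΣP(Jan 2023)Q(Jan 2023) = 44×17 + 3071×10 = 748 + 30710 = 31458
L = 38441 / 31458 × 100 = 122.1979
Paasche component (current-period weights):
ΣP(Feb 2023)Q(Feb 2023) = 33×19 + 3788×11 = 627 + 41668 = 42295
ΣP(Jan 2023)Q(Feb 2023) = 44×19 + 3071×11 = 836 + 33781 = 34617
P = 42295 / 34617 × 100 = 122.1799
Fisher = √(L × P) = √(122.1979 × 122.1799) = 122.1889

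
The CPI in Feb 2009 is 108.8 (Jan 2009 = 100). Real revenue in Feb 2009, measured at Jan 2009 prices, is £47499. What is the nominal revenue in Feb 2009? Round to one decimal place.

Nominal = Real × (Index/100) = 47499 × (108.8/100)
        = 47499 × 1.088 = 51678.9120

51678.9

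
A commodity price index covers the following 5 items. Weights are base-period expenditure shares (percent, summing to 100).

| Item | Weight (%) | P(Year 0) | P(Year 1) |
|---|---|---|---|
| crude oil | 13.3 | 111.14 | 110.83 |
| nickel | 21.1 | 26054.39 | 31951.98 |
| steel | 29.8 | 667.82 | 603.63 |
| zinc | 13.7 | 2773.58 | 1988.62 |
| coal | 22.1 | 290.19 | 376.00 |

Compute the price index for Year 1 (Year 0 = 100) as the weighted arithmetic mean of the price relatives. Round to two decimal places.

crude oil: 13.3 × (110.83/111.14) = 13.3 × 0.997211 = 13.2629
nickel: 21.1 × (31951.98/26054.39) = 21.1 × 1.226357 = 25.8761
steel: 29.8 × (603.63/667.82) = 29.8 × 0.903881 = 26.9357
zinc: 13.7 × (1988.62/2773.58) = 13.7 × 0.716987 = 9.8227
coal: 22.1 × (376.00/290.19) = 22.1 × 1.295703 = 28.6350
Index = Σ wᵢ·(p₁ᵢ/p₀ᵢ) = 13.2629 + 25.8761 + 26.9357 + 9.8227 + 28.6350 = 104.5324

104.53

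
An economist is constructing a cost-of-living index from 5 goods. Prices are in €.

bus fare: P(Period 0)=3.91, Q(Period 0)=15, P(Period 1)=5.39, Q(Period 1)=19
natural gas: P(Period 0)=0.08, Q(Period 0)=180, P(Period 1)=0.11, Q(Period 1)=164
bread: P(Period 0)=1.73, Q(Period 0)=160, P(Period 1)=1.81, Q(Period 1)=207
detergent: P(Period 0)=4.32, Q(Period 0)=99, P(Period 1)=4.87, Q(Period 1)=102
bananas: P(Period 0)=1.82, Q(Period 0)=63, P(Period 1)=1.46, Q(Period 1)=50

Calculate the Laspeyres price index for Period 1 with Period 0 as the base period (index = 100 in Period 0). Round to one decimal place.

Laspeyres price index uses base-period quantities as weights.
ΣP(Period 1)·Q(Period 0) = 5.39×15 + 0.11×180 + 1.81×160 + 4.87×99 + 1.46×63 = 80.85 + 19.8 + 289.6 + 482.13 + 91.98 = 964.36
ΣP(Period 0)·Q(Period 0) = 3.91×15 + 0.08×180 + 1.73×160 + 4.32×99 + 1.82×63 = 58.65 + 14.4 + 276.8 + 427.68 + 114.66 = 892.19
Index = 964.36 / 892.19 × 100 = 108.0891

108.1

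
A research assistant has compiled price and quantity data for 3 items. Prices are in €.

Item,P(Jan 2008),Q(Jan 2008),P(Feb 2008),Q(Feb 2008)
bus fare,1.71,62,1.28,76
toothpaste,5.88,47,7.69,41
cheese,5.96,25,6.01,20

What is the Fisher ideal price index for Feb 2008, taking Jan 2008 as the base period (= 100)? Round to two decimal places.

Laspeyres component (base-period weights):
ΣP(Feb 2008)Q(Jan 2008) = 1.28×62 + 7.69×47 + 6.01×25 = 79.36 + 361.43 + 150.25 = 591.04
ΣP(Jan 2008)Q(Jan 2008) = 1.71×62 + 5.88×47 + 5.96×25 = 106.02 + 276.36 + 149 = 531.38
L = 591.04 / 531.38 × 100 = 111.2274
Paasche component (current-period weights):
ΣP(Feb 2008)Q(Feb 2008) = 1.28×76 + 7.69×41 + 6.01×20 = 97.28 + 315.29 + 120.2 = 532.77
ΣP(Jan 2008)Q(Feb 2008) = 1.71×76 + 5.88×41 + 5.96×20 = 129.96 + 241.08 + 119.2 = 490.24
P = 532.77 / 490.24 × 100 = 108.6753
Fisher = √(L × P) = √(111.2274 × 108.6753) = 109.9440

109.94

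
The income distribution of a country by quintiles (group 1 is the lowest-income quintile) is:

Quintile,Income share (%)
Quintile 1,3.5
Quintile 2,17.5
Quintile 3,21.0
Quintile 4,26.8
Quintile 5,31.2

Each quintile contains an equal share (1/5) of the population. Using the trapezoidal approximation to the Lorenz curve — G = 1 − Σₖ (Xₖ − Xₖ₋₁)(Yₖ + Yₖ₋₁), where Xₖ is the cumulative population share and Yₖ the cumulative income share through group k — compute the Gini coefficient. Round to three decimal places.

Cumulative income shares Yₖ: 0.0350, 0.2100, 0.4200, 0.6880, 1.0000
Σ (Xₖ−Xₖ₋₁)(Yₖ+Yₖ₋₁) = (1/5)(0.0350+0.0000) + (1/5)(0.2100+0.0350) + (1/5)(0.4200+0.2100) + (1/5)(0.6880+0.4200) + (1/5)(1.0000+0.6880)
  = 0.0070 + 0.0490 + 0.1260 + 0.2216 + 0.3376 = 0.7412
G = 1 − 0.7412 = 0.2588

0.259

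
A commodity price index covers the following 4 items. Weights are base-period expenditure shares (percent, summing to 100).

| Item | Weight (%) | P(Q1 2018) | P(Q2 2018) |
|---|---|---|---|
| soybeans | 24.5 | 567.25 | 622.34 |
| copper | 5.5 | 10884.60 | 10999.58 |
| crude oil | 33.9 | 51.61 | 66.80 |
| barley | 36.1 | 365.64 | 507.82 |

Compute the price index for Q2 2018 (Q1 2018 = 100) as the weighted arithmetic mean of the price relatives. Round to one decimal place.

126.5

soybeans: 24.5 × (622.34/567.25) = 24.5 × 1.097118 = 26.8794
copper: 5.5 × (10999.58/10884.60) = 5.5 × 1.010564 = 5.5581
crude oil: 33.9 × (66.80/51.61) = 33.9 × 1.294323 = 43.8775
barley: 36.1 × (507.82/365.64) = 36.1 × 1.388852 = 50.1376
Index = Σ wᵢ·(p₁ᵢ/p₀ᵢ) = 26.8794 + 5.5581 + 43.8775 + 50.1376 = 126.4526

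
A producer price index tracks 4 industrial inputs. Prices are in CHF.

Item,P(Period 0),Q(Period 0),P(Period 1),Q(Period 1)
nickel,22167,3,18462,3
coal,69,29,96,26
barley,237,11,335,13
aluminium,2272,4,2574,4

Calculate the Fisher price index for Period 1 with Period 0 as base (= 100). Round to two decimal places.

Laspeyres component (base-period weights):
ΣP(Period 1)Q(Period 0) = 18462×3 + 96×29 + 335×11 + 2574×4 = 55386 + 2784 + 3685 + 10296 = 72151
ΣP(Period 0)Q(Period 0) = 22167×3 + 69×29 + 237×11 + 2272×4 = 66501 + 2001 + 2607 + 9088 = 80197
L = 72151 / 80197 × 100 = 89.9672
Paasche component (current-period weights):
ΣP(Period 1)Q(Period 1) = 18462×3 + 96×26 + 335×13 + 2574×4 = 55386 + 2496 + 4355 + 10296 = 72533
ΣP(Period 0)Q(Period 1) = 22167×3 + 69×26 + 237×13 + 2272×4 = 66501 + 1794 + 3081 + 9088 = 80464
P = 72533 / 80464 × 100 = 90.1434
Fisher = √(L × P) = √(89.9672 × 90.1434) = 90.0553

90.06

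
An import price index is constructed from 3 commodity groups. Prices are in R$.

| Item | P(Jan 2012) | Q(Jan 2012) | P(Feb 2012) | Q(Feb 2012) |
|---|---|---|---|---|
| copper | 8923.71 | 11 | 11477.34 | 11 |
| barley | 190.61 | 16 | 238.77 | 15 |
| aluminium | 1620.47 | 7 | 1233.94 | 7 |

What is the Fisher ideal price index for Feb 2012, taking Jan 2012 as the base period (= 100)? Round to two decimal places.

123.24

Laspeyres component (base-period weights):
ΣP(Feb 2012)Q(Jan 2012) = 11477.34×11 + 238.77×16 + 1233.94×7 = 126250.74 + 3820.32 + 8637.58 = 138708.64
ΣP(Jan 2012)Q(Jan 2012) = 8923.71×11 + 190.61×16 + 1620.47×7 = 98160.81 + 3049.76 + 11343.29 = 112553.86
L = 138708.64 / 112553.86 × 100 = 123.2376
Paasche component (current-period weights):
ΣP(Feb 2012)Q(Feb 2012) = 11477.34×11 + 238.77×15 + 1233.94×7 = 126250.74 + 3581.55 + 8637.58 = 138469.87
ΣP(Jan 2012)Q(Feb 2012) = 8923.71×11 + 190.61×15 + 1620.47×7 = 98160.81 + 2859.15 + 11343.29 = 112363.25
P = 138469.87 / 112363.25 × 100 = 123.2341
Fisher = √(L × P) = √(123.2376 × 123.2341) = 123.2358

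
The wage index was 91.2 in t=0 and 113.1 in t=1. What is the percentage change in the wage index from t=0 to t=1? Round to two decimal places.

Change = (113.1 − 91.2) / 91.2 × 100
       = 21.9 / 91.2 × 100 = 24.0132%

24.01%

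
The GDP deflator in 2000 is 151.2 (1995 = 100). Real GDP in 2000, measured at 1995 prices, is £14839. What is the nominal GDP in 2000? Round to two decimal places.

22436.57

Nominal = Real × (Index/100) = 14839 × (151.2/100)
        = 14839 × 1.512 = 22436.5680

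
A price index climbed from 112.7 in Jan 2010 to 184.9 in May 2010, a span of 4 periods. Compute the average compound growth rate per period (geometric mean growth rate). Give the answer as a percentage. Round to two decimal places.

Growth factor = (184.9/112.7)^(1/4) = (1.640639)^(1/4) = 1.131757
Growth rate = 1.131757 − 1 = 0.131757 = 13.1757%

13.18%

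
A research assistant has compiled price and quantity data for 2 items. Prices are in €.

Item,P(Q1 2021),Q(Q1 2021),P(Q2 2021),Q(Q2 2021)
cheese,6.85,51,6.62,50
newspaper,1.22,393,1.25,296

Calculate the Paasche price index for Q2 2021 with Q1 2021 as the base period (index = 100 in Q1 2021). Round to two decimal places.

99.63

Paasche price index uses current-period quantities as weights.
ΣP(Q2 2021)·Q(Q2 2021) = 6.62×50 + 1.25×296 = 331 + 370 = 701
ΣP(Q1 2021)·Q(Q2 2021) = 6.85×50 + 1.22×296 = 342.5 + 361.12 = 703.62
Index = 701 / 703.62 × 100 = 99.6276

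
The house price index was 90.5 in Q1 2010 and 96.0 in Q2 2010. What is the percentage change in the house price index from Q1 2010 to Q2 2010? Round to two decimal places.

6.08%

Change = (96.0 − 90.5) / 90.5 × 100
       = 5.5 / 90.5 × 100 = 6.0773%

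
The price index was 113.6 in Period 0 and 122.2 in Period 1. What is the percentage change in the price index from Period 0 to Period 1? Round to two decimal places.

Change = (122.2 − 113.6) / 113.6 × 100
       = 8.6 / 113.6 × 100 = 7.5704%

7.57%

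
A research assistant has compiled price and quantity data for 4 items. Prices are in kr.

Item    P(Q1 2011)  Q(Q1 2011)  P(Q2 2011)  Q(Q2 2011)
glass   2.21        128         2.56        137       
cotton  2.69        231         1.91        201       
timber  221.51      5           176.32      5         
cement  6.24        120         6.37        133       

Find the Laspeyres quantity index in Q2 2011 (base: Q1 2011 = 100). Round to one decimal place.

Laspeyres quantity index uses base-period prices as weights.
ΣP(Q1 2011)·Q(Q2 2011) = 2.21×137 + 2.69×201 + 221.51×5 + 6.24×133 = 302.77 + 540.69 + 1107.55 + 829.92 = 2780.93
ΣP(Q1 2011)·Q(Q1 2011) = 2.21×128 + 2.69×231 + 221.51×5 + 6.24×120 = 282.88 + 621.39 + 1107.55 + 748.8 = 2760.62
Index = 2780.93 / 2760.62 × 100 = 100.7357

100.7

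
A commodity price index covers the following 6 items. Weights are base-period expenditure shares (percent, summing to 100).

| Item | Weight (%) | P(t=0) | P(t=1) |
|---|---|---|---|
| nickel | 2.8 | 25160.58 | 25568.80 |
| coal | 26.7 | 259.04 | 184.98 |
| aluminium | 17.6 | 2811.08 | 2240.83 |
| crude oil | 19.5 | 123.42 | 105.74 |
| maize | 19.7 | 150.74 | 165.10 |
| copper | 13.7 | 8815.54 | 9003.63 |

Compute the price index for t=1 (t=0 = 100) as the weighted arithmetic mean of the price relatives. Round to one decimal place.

88.2

nickel: 2.8 × (25568.80/25160.58) = 2.8 × 1.016225 = 2.8454
coal: 26.7 × (184.98/259.04) = 26.7 × 0.714098 = 19.0664
aluminium: 17.6 × (2240.83/2811.08) = 17.6 × 0.797142 = 14.0297
crude oil: 19.5 × (105.74/123.42) = 19.5 × 0.856749 = 16.7066
maize: 19.7 × (165.10/150.74) = 19.7 × 1.095263 = 21.5767
copper: 13.7 × (9003.63/8815.54) = 13.7 × 1.021336 = 13.9923
Index = Σ wᵢ·(p₁ᵢ/p₀ᵢ) = 2.8454 + 19.0664 + 14.0297 + 16.7066 + 21.5767 + 13.9923 = 88.2172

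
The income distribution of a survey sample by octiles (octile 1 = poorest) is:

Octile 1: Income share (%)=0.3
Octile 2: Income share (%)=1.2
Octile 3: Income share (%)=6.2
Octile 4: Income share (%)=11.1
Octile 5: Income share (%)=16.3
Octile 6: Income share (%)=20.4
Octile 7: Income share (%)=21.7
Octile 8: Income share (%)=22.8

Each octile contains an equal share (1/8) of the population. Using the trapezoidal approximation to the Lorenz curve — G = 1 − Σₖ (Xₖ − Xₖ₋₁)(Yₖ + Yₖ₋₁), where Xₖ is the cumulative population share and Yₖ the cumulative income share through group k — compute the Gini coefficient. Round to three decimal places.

Cumulative income shares Yₖ: 0.0030, 0.0150, 0.0770, 0.1880, 0.3510, 0.5550, 0.7720, 1.0000
Σ (Xₖ−Xₖ₋₁)(Yₖ+Yₖ₋₁) = (1/8)(0.0030+0.0000) + (1/8)(0.0150+0.0030) + (1/8)(0.0770+0.0150) + (1/8)(0.1880+0.0770) + (1/8)(0.3510+0.1880) + (1/8)(0.5550+0.3510) + (1/8)(0.7720+0.5550) + (1/8)(1.0000+0.7720)
  = 0.0004 + 0.0022 + 0.0115 + 0.0331 + 0.0674 + 0.1132 + 0.1659 + 0.2215 = 0.6152
G = 1 − 0.6152 = 0.3848

0.385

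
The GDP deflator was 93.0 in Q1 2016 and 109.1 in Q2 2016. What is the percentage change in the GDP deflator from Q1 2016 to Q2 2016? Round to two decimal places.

17.31%

Change = (109.1 − 93.0) / 93.0 × 100
       = 16.1 / 93.0 × 100 = 17.3118%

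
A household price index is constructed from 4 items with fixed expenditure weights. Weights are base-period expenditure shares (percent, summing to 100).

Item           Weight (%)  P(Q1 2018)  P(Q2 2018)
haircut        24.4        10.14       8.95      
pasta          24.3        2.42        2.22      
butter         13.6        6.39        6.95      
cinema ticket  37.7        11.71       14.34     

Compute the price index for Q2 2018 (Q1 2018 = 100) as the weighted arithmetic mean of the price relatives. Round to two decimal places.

haircut: 24.4 × (8.95/10.14) = 24.4 × 0.882643 = 21.5365
pasta: 24.3 × (2.22/2.42) = 24.3 × 0.917355 = 22.2917
butter: 13.6 × (6.95/6.39) = 13.6 × 1.087637 = 14.7919
cinema ticket: 37.7 × (14.34/11.71) = 37.7 × 1.224594 = 46.1672
Index = Σ wᵢ·(p₁ᵢ/p₀ᵢ) = 21.5365 + 22.2917 + 14.7919 + 46.1672 = 104.7873

104.79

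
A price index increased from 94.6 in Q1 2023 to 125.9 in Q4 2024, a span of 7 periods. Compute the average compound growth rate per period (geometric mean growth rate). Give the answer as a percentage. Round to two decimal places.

4.17%

Growth factor = (125.9/94.6)^(1/7) = (1.330867)^(1/7) = 1.041678
Growth rate = 1.041678 − 1 = 0.041678 = 4.1678%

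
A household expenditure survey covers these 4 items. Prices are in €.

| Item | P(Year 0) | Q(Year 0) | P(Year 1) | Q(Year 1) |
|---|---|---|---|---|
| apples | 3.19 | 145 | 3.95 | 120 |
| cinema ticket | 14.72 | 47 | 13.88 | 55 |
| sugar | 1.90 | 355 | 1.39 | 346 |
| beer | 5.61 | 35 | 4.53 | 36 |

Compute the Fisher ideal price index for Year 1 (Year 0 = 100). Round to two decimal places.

92.19

Laspeyres component (base-period weights):
ΣP(Year 1)Q(Year 0) = 3.95×145 + 13.88×47 + 1.39×355 + 4.53×35 = 572.75 + 652.36 + 493.45 + 158.55 = 1877.11
ΣP(Year 0)Q(Year 0) = 3.19×145 + 14.72×47 + 1.90×355 + 5.61×35 = 462.55 + 691.84 + 674.5 + 196.35 = 2025.24
L = 1877.11 / 2025.24 × 100 = 92.6858
Paasche component (current-period weights):
ΣP(Year 1)Q(Year 1) = 3.95×120 + 13.88×55 + 1.39×346 + 4.53×36 = 474 + 763.4 + 480.94 + 163.08 = 1881.42
ΣP(Year 0)Q(Year 1) = 3.19×120 + 14.72×55 + 1.90×346 + 5.61×36 = 382.8 + 809.6 + 657.4 + 201.96 = 2051.76
P = 1881.42 / 2051.76 × 100 = 91.6979
Fisher = √(L × P) = √(92.6858 × 91.6979) = 92.1905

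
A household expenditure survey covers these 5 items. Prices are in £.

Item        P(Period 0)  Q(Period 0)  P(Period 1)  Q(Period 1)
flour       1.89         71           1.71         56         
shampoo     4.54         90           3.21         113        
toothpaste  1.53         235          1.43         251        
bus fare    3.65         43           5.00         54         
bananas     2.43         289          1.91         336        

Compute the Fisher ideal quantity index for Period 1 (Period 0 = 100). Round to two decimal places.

Laspeyres component (base-period weights):
ΣP(Period 0)Q(Period 1) = 1.89×56 + 4.54×113 + 1.53×251 + 3.65×54 + 2.43×336 = 105.84 + 513.02 + 384.03 + 197.1 + 816.48 = 2016.47
ΣP(Period 0)Q(Period 0) = 1.89×71 + 4.54×90 + 1.53×235 + 3.65×43 + 2.43×289 = 134.19 + 408.6 + 359.55 + 156.95 + 702.27 = 1761.56
L = 2016.47 / 1761.56 × 100 = 114.4707
Paasche component (current-period weights):
ΣP(Period 1)Q(Period 1) = 1.71×56 + 3.21×113 + 1.43×251 + 5.00×54 + 1.91×336 = 95.76 + 362.73 + 358.93 + 270 + 641.76 = 1729.18
ΣP(Period 1)Q(Period 0) = 1.71×71 + 3.21×90 + 1.43×235 + 5.00×43 + 1.91×289 = 121.41 + 288.9 + 336.05 + 215 + 551.99 = 1513.35
P = 1729.18 / 1513.35 × 100 = 114.2617
Fisher = √(L × P) = √(114.4707 × 114.2617) = 114.3662

114.37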